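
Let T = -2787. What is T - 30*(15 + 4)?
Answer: -3357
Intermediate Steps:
T - 30*(15 + 4) = -2787 - 30*(15 + 4) = -2787 - 30*19 = -2787 - 1*570 = -2787 - 570 = -3357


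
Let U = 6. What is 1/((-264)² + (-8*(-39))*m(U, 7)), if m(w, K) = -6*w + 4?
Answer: 1/59712 ≈ 1.6747e-5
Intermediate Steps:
m(w, K) = 4 - 6*w
1/((-264)² + (-8*(-39))*m(U, 7)) = 1/((-264)² + (-8*(-39))*(4 - 6*6)) = 1/(69696 + 312*(4 - 36)) = 1/(69696 + 312*(-32)) = 1/(69696 - 9984) = 1/59712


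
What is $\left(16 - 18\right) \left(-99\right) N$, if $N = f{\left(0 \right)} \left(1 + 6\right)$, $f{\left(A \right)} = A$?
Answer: $0$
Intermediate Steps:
$N = 0$ ($N = 0 \left(1 + 6\right) = 0 \cdot 7 = 0$)
$\left(16 - 18\right) \left(-99\right) N = \left(16 - 18\right) \left(-99\right) 0 = \left(-2\right) \left(-99\right) 0 = 198 \cdot 0 = 0$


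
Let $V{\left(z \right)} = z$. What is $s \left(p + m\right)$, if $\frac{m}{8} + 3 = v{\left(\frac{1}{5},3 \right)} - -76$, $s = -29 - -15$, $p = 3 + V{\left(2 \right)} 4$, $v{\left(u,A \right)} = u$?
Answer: $- \frac{41762}{5} \approx -8352.4$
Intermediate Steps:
$p = 11$ ($p = 3 + 2 \cdot 4 = 3 + 8 = 11$)
$s = -14$ ($s = -29 + 15 = -14$)
$m = \frac{2928}{5}$ ($m = -24 + 8 \left(\frac{1}{5} - -76\right) = -24 + 8 \left(\frac{1}{5} + 76\right) = -24 + 8 \cdot \frac{381}{5} = -24 + \frac{3048}{5} = \frac{2928}{5} \approx 585.6$)
$s \left(p + m\right) = - 14 \left(11 + \frac{2928}{5}\right) = \left(-14\right) \frac{2983}{5} = - \frac{41762}{5}$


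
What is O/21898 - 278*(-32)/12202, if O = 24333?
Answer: 245857937/133599698 ≈ 1.8403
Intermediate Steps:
O/21898 - 278*(-32)/12202 = 24333/21898 - 278*(-32)/12202 = 24333*(1/21898) + 8896*(1/12202) = 24333/21898 + 4448/6101 = 245857937/133599698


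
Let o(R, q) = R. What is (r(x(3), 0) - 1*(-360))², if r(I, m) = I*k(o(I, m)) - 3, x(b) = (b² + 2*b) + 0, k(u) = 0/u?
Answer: 127449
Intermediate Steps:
k(u) = 0
x(b) = b² + 2*b
r(I, m) = -3 (r(I, m) = I*0 - 3 = 0 - 3 = -3)
(r(x(3), 0) - 1*(-360))² = (-3 - 1*(-360))² = (-3 + 360)² = 357² = 127449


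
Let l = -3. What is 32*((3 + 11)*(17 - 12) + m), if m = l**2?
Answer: 2528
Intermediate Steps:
m = 9 (m = (-3)**2 = 9)
32*((3 + 11)*(17 - 12) + m) = 32*((3 + 11)*(17 - 12) + 9) = 32*(14*5 + 9) = 32*(70 + 9) = 32*79 = 2528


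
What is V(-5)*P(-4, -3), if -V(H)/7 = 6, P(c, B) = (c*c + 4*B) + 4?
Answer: -336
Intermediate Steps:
P(c, B) = 4 + c² + 4*B (P(c, B) = (c² + 4*B) + 4 = 4 + c² + 4*B)
V(H) = -42 (V(H) = -7*6 = -42)
V(-5)*P(-4, -3) = -42*(4 + (-4)² + 4*(-3)) = -42*(4 + 16 - 12) = -42*8 = -336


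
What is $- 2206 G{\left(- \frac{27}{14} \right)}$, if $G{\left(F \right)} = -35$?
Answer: $77210$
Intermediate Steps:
$- 2206 G{\left(- \frac{27}{14} \right)} = \left(-2206\right) \left(-35\right) = 77210$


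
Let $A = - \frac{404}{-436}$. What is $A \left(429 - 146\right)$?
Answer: $\frac{28583}{109} \approx 262.23$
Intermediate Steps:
$A = \frac{101}{109}$ ($A = \left(-404\right) \left(- \frac{1}{436}\right) = \frac{101}{109} \approx 0.92661$)
$A \left(429 - 146\right) = \frac{101 \left(429 - 146\right)}{109} = \frac{101}{109} \cdot 283 = \frac{28583}{109}$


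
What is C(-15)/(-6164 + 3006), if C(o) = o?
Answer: 15/3158 ≈ 0.0047498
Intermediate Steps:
C(-15)/(-6164 + 3006) = -15/(-6164 + 3006) = -15/(-3158) = -15*(-1/3158) = 15/3158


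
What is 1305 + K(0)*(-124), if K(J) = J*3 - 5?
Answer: 1925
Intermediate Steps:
K(J) = -5 + 3*J (K(J) = 3*J - 5 = -5 + 3*J)
1305 + K(0)*(-124) = 1305 + (-5 + 3*0)*(-124) = 1305 + (-5 + 0)*(-124) = 1305 - 5*(-124) = 1305 + 620 = 1925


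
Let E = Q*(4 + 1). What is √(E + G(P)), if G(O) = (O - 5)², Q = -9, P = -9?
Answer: √151 ≈ 12.288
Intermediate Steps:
E = -45 (E = -9*(4 + 1) = -9*5 = -45)
G(O) = (-5 + O)²
√(E + G(P)) = √(-45 + (-5 - 9)²) = √(-45 + (-14)²) = √(-45 + 196) = √151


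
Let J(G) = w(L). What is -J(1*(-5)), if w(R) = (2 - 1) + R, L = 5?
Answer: -6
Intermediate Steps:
w(R) = 1 + R
J(G) = 6 (J(G) = 1 + 5 = 6)
-J(1*(-5)) = -1*6 = -6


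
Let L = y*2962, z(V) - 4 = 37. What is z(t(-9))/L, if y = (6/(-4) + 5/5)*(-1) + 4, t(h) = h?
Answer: 41/13329 ≈ 0.0030760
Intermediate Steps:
y = 9/2 (y = (6*(-¼) + 5*(⅕))*(-1) + 4 = (-3/2 + 1)*(-1) + 4 = -½*(-1) + 4 = ½ + 4 = 9/2 ≈ 4.5000)
z(V) = 41 (z(V) = 4 + 37 = 41)
L = 13329 (L = (9/2)*2962 = 13329)
z(t(-9))/L = 41/13329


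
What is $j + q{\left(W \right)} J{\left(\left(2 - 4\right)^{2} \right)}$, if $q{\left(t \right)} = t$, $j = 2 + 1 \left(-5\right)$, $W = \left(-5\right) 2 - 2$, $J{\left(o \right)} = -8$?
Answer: $93$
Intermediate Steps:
$W = -12$ ($W = -10 - 2 = -12$)
$j = -3$ ($j = 2 - 5 = -3$)
$j + q{\left(W \right)} J{\left(\left(2 - 4\right)^{2} \right)} = -3 - -96 = -3 + 96 = 93$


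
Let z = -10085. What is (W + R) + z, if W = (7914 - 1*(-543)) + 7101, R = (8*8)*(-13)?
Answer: 4641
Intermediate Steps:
R = -832 (R = 64*(-13) = -832)
W = 15558 (W = (7914 + 543) + 7101 = 8457 + 7101 = 15558)
(W + R) + z = (15558 - 832) - 10085 = 14726 - 10085 = 4641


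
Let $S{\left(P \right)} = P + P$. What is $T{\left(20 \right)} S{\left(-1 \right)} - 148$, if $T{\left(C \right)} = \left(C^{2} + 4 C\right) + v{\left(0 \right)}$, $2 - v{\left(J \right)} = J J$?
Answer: $-1112$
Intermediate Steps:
$S{\left(P \right)} = 2 P$
$v{\left(J \right)} = 2 - J^{2}$ ($v{\left(J \right)} = 2 - J J = 2 - J^{2}$)
$T{\left(C \right)} = 2 + C^{2} + 4 C$ ($T{\left(C \right)} = \left(C^{2} + 4 C\right) + \left(2 - 0^{2}\right) = \left(C^{2} + 4 C\right) + \left(2 - 0\right) = \left(C^{2} + 4 C\right) + \left(2 + 0\right) = \left(C^{2} + 4 C\right) + 2 = 2 + C^{2} + 4 C$)
$T{\left(20 \right)} S{\left(-1 \right)} - 148 = \left(2 + 20^{2} + 4 \cdot 20\right) 2 \left(-1\right) - 148 = \left(2 + 400 + 80\right) \left(-2\right) - 148 = 482 \left(-2\right) - 148 = -964 - 148 = -1112$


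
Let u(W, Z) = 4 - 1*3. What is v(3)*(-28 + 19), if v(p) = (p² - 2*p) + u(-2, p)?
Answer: -36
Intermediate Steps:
u(W, Z) = 1 (u(W, Z) = 4 - 3 = 1)
v(p) = 1 + p² - 2*p (v(p) = (p² - 2*p) + 1 = 1 + p² - 2*p)
v(3)*(-28 + 19) = (1 + 3² - 2*3)*(-28 + 19) = (1 + 9 - 6)*(-9) = 4*(-9) = -36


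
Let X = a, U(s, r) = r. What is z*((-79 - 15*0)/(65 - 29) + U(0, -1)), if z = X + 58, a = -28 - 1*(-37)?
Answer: -7705/36 ≈ -214.03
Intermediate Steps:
a = 9 (a = -28 + 37 = 9)
X = 9
z = 67 (z = 9 + 58 = 67)
z*((-79 - 15*0)/(65 - 29) + U(0, -1)) = 67*((-79 - 15*0)/(65 - 29) - 1) = 67*((-79 + 0)/36 - 1) = 67*(-79*1/36 - 1) = 67*(-79/36 - 1) = 67*(-115/36) = -7705/36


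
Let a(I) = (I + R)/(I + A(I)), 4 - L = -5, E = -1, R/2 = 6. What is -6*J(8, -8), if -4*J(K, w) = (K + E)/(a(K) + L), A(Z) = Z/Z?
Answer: 189/202 ≈ 0.93564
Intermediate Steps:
R = 12 (R = 2*6 = 12)
A(Z) = 1
L = 9 (L = 4 - 1*(-5) = 4 + 5 = 9)
a(I) = (12 + I)/(1 + I) (a(I) = (I + 12)/(I + 1) = (12 + I)/(1 + I))
J(K, w) = -(-1 + K)/(4*(9 + (12 + K)/(1 + K))) (J(K, w) = -(K - 1)/(4*((12 + K)/(1 + K) + 9)) = -(-1 + K)/(4*(9 + (12 + K)/(1 + K))))
-6*J(8, -8) = -3*(1 - 1*8²)/(2*(21 + 10*8)) = -3*(1 - 1*64)/(2*(21 + 80)) = -3*(1 - 64)/(2*101) = -3*(-63)/(2*101) = -6*(-63/404) = 189/202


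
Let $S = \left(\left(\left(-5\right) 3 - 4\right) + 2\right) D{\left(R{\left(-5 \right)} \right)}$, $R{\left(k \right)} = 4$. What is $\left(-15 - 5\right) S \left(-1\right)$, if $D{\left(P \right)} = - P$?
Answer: $1360$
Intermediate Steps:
$S = 68$ ($S = \left(\left(\left(-5\right) 3 - 4\right) + 2\right) \left(\left(-1\right) 4\right) = \left(\left(-15 - 4\right) + 2\right) \left(-4\right) = \left(-19 + 2\right) \left(-4\right) = \left(-17\right) \left(-4\right) = 68$)
$\left(-15 - 5\right) S \left(-1\right) = \left(-15 - 5\right) 68 \left(-1\right) = \left(-20\right) \left(-68\right) = 1360$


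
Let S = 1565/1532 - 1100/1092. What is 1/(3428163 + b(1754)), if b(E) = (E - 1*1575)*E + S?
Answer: 418236/1565093070389 ≈ 2.6723e-7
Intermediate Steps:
S = 5945/418236 (S = 1565*(1/1532) - 1100*1/1092 = 1565/1532 - 275/273 = 5945/418236 ≈ 0.014214)
b(E) = 5945/418236 + E*(-1575 + E) (b(E) = (E - 1*1575)*E + 5945/418236 = (E - 1575)*E + 5945/418236 = (-1575 + E)*E + 5945/418236 = E*(-1575 + E) + 5945/418236 = 5945/418236 + E*(-1575 + E))
1/(3428163 + b(1754)) = 1/(3428163 + (5945/418236 + 1754² - 1575*1754)) = 1/(3428163 + (5945/418236 + 3076516 - 2762550)) = 1/(3428163 + 131311889921/418236) = 1/(1565093070389/418236) = 418236/1565093070389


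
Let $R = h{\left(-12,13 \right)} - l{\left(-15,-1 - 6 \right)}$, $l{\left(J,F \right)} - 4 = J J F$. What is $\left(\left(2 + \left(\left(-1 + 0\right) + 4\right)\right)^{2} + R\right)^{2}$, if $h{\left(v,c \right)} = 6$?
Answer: $2566404$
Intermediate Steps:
$l{\left(J,F \right)} = 4 + F J^{2}$ ($l{\left(J,F \right)} = 4 + J J F = 4 + J^{2} F = 4 + F J^{2}$)
$R = 1577$ ($R = 6 - \left(4 + \left(-1 - 6\right) \left(-15\right)^{2}\right) = 6 - \left(4 + \left(-1 - 6\right) 225\right) = 6 - \left(4 - 1575\right) = 6 - -1571 = 6 + 1571 = 1577$)
$\left(\left(2 + \left(\left(-1 + 0\right) + 4\right)\right)^{2} + R\right)^{2} = \left(\left(2 + \left(\left(-1 + 0\right) + 4\right)\right)^{2} + 1577\right)^{2} = \left(\left(2 + \left(-1 + 4\right)\right)^{2} + 1577\right)^{2} = \left(\left(2 + 3\right)^{2} + 1577\right)^{2} = \left(5^{2} + 1577\right)^{2} = \left(25 + 1577\right)^{2} = 1602^{2} = 2566404$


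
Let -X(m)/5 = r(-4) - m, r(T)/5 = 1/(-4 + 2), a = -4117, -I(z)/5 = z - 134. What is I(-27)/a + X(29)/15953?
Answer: -151475/815882 ≈ -0.18566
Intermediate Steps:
I(z) = 670 - 5*z (I(z) = -5*(z - 134) = -5*(-134 + z) = 670 - 5*z)
r(T) = -5/2 (r(T) = 5/(-4 + 2) = 5/(-2) = 5*(-½) = -5/2)
X(m) = 25/2 + 5*m (X(m) = -5*(-5/2 - m) = 25/2 + 5*m)
I(-27)/a + X(29)/15953 = (670 - 5*(-27))/(-4117) + (25/2 + 5*29)/15953 = (670 + 135)*(-1/4117) + (25/2 + 145)*(1/15953) = 805*(-1/4117) + (315/2)*(1/15953) = -35/179 + 45/4558 = -151475/815882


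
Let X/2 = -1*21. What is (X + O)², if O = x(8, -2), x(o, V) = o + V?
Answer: 1296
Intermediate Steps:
x(o, V) = V + o
O = 6 (O = -2 + 8 = 6)
X = -42 (X = 2*(-1*21) = 2*(-21) = -42)
(X + O)² = (-42 + 6)² = (-36)² = 1296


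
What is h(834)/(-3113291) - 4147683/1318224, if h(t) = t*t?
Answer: -4609947589099/1368004971728 ≈ -3.3698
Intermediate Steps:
h(t) = t²
h(834)/(-3113291) - 4147683/1318224 = 834²/(-3113291) - 4147683/1318224 = 695556*(-1/3113291) - 4147683*1/1318224 = -695556/3113291 - 1382561/439408 = -4609947589099/1368004971728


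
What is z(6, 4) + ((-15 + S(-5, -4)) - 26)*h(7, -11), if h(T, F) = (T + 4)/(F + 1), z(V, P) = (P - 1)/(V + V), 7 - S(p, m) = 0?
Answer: 753/20 ≈ 37.650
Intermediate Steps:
S(p, m) = 7 (S(p, m) = 7 - 1*0 = 7 + 0 = 7)
z(V, P) = (-1 + P)/(2*V) (z(V, P) = (-1 + P)/((2*V)) = (-1 + P)*(1/(2*V)) = (-1 + P)/(2*V))
h(T, F) = (4 + T)/(1 + F)
z(6, 4) + ((-15 + S(-5, -4)) - 26)*h(7, -11) = (½)*(-1 + 4)/6 + ((-15 + 7) - 26)*((4 + 7)/(1 - 11)) = (½)*(⅙)*3 + (-8 - 26)*(11/(-10)) = ¼ - (-17)*11/5 = ¼ - 34*(-11/10) = ¼ + 187/5 = 753/20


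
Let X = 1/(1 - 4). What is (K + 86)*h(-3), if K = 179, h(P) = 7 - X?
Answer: 5830/3 ≈ 1943.3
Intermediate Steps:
X = -⅓ (X = 1/(-3) = -⅓ ≈ -0.33333)
h(P) = 22/3 (h(P) = 7 - 1*(-⅓) = 7 + ⅓ = 22/3)
(K + 86)*h(-3) = (179 + 86)*(22/3) = 265*(22/3) = 5830/3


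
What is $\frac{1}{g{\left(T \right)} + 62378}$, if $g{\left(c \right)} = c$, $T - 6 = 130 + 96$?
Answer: $\frac{1}{62610} \approx 1.5972 \cdot 10^{-5}$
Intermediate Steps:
$T = 232$ ($T = 6 + \left(130 + 96\right) = 6 + 226 = 232$)
$\frac{1}{g{\left(T \right)} + 62378} = \frac{1}{232 + 62378} = \frac{1}{62610}$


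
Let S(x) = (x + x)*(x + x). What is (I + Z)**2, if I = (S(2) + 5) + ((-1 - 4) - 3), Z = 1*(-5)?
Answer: 64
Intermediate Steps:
Z = -5
S(x) = 4*x**2 (S(x) = (2*x)*(2*x) = 4*x**2)
I = 13 (I = (4*2**2 + 5) + ((-1 - 4) - 3) = (4*4 + 5) + (-5 - 3) = (16 + 5) - 8 = 21 - 8 = 13)
(I + Z)**2 = (13 - 5)**2 = 8**2 = 64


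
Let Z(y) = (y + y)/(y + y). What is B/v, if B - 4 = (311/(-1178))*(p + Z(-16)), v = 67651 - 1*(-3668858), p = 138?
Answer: -12839/1467202534 ≈ -8.7507e-6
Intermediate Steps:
v = 3736509 (v = 67651 + 3668858 = 3736509)
Z(y) = 1 (Z(y) = (2*y)/((2*y)) = (2*y)*(1/(2*y)) = 1)
B = -38517/1178 (B = 4 + (311/(-1178))*(138 + 1) = 4 + (311*(-1/1178))*139 = 4 - 311/1178*139 = 4 - 43229/1178 = -38517/1178 ≈ -32.697)
B/v = -38517/1178/3736509 = -38517/1178*1/3736509 = -12839/1467202534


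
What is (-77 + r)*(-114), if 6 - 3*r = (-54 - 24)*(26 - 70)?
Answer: 138966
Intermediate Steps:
r = -1142 (r = 2 - (-54 - 24)*(26 - 70)/3 = 2 - (-26)*(-44) = 2 - ⅓*3432 = 2 - 1144 = -1142)
(-77 + r)*(-114) = (-77 - 1142)*(-114) = -1219*(-114) = 138966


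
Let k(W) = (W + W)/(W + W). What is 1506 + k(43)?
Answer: 1507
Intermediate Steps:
k(W) = 1 (k(W) = (2*W)/((2*W)) = (2*W)*(1/(2*W)) = 1)
1506 + k(43) = 1506 + 1 = 1507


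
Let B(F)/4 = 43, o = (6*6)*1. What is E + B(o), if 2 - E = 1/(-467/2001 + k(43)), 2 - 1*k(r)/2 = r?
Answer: 28633527/164549 ≈ 174.01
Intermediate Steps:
k(r) = 4 - 2*r
o = 36 (o = 36*1 = 36)
B(F) = 172 (B(F) = 4*43 = 172)
E = 331099/164549 (E = 2 - 1/(-467/2001 + (4 - 2*43)) = 2 - 1/(-467*1/2001 + (4 - 86)) = 2 - 1/(-467/2001 - 82) = 2 - 1/(-164549/2001) = 2 - 1*(-2001/164549) = 2 + 2001/164549 = 331099/164549 ≈ 2.0122)
E + B(o) = 331099/164549 + 172 = 28633527/164549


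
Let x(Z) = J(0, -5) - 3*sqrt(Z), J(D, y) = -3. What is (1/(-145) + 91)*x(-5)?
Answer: -39582/145 - 39582*I*sqrt(5)/145 ≈ -272.98 - 610.4*I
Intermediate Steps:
x(Z) = -3 - 3*sqrt(Z)
(1/(-145) + 91)*x(-5) = (1/(-145) + 91)*(-3 - 3*I*sqrt(5)) = (-1/145 + 91)*(-3 - 3*I*sqrt(5)) = 13194*(-3 - 3*I*sqrt(5))/145 = -39582/145 - 39582*I*sqrt(5)/145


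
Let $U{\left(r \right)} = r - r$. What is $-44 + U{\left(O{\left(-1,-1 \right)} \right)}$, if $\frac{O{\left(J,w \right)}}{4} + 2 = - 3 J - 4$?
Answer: $-44$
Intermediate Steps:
$O{\left(J,w \right)} = -24 - 12 J$ ($O{\left(J,w \right)} = -8 + 4 \left(- 3 J - 4\right) = -8 + 4 \left(-4 - 3 J\right) = -8 - \left(16 + 12 J\right) = -24 - 12 J$)
$U{\left(r \right)} = 0$
$-44 + U{\left(O{\left(-1,-1 \right)} \right)} = -44 + 0 = -44$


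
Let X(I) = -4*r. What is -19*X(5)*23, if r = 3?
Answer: 5244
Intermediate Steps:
X(I) = -12 (X(I) = -4*3 = -12)
-19*X(5)*23 = -19*(-12)*23 = 228*23 = 5244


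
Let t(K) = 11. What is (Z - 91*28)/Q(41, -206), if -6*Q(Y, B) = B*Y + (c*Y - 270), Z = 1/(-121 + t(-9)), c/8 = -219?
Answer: -840843/4430140 ≈ -0.18980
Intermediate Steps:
c = -1752 (c = 8*(-219) = -1752)
Z = -1/110 (Z = 1/(-121 + 11) = 1/(-110) = -1/110 ≈ -0.0090909)
Q(Y, B) = 45 + 292*Y - B*Y/6 (Q(Y, B) = -(B*Y + (-1752*Y - 270))/6 = -(B*Y + (-270 - 1752*Y))/6 = -(-270 - 1752*Y + B*Y)/6 = 45 + 292*Y - B*Y/6)
(Z - 91*28)/Q(41, -206) = (-1/110 - 91*28)/(45 + 292*41 - 1/6*(-206)*41) = (-1/110 - 2548)/(45 + 11972 + 4223/3) = -280281/(110*40274/3) = -280281/110*3/40274 = -840843/4430140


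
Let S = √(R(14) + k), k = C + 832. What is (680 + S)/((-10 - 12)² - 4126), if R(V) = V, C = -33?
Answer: -340/1821 - √813/3642 ≈ -0.19454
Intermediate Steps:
k = 799 (k = -33 + 832 = 799)
S = √813 (S = √(14 + 799) = √813 ≈ 28.513)
(680 + S)/((-10 - 12)² - 4126) = (680 + √813)/((-10 - 12)² - 4126) = (680 + √813)/((-22)² - 4126) = (680 + √813)/(484 - 4126) = (680 + √813)/(-3642) = (680 + √813)*(-1/3642) = -340/1821 - √813/3642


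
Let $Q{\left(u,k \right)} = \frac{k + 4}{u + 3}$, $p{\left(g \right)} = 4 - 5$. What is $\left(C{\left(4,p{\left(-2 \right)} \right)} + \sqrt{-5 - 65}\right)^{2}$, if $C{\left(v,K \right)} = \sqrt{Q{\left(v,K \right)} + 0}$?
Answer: $- \frac{487}{7} + 2 i \sqrt{30} \approx -69.571 + 10.954 i$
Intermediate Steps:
$p{\left(g \right)} = -1$
$Q{\left(u,k \right)} = \frac{4 + k}{3 + u}$
$C{\left(v,K \right)} = \sqrt{\frac{4 + K}{3 + v}}$ ($C{\left(v,K \right)} = \sqrt{\frac{4 + K}{3 + v} + 0} = \sqrt{\frac{4 + K}{3 + v}}$)
$\left(C{\left(4,p{\left(-2 \right)} \right)} + \sqrt{-5 - 65}\right)^{2} = \left(\sqrt{\frac{4 - 1}{3 + 4}} + \sqrt{-5 - 65}\right)^{2} = \left(\sqrt{\frac{1}{7} \cdot 3} + \sqrt{-70}\right)^{2} = \left(\sqrt{\frac{1}{7} \cdot 3} + i \sqrt{70}\right)^{2} = \left(\sqrt{\frac{3}{7}} + i \sqrt{70}\right)^{2} = \left(\frac{\sqrt{21}}{7} + i \sqrt{70}\right)^{2}$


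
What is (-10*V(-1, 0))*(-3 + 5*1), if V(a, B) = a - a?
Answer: 0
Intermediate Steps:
V(a, B) = 0
(-10*V(-1, 0))*(-3 + 5*1) = (-10*0)*(-3 + 5*1) = 0*(-3 + 5) = 0*2 = 0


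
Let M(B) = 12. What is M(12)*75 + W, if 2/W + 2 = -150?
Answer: 68399/76 ≈ 899.99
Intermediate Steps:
W = -1/76 (W = 2/(-2 - 150) = 2/(-152) = 2*(-1/152) = -1/76 ≈ -0.013158)
M(12)*75 + W = 12*75 - 1/76 = 900 - 1/76 = 68399/76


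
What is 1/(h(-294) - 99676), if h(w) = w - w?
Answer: -1/99676 ≈ -1.0032e-5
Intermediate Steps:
h(w) = 0
1/(h(-294) - 99676) = 1/(0 - 99676) = 1/(-99676) = -1/99676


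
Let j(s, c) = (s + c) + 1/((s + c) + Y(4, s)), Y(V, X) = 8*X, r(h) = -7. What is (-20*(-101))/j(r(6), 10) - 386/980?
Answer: 26214453/38710 ≈ 677.20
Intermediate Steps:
j(s, c) = c + s + 1/(c + 9*s) (j(s, c) = (s + c) + 1/((s + c) + 8*s) = (c + s) + 1/((c + s) + 8*s) = (c + s) + 1/(c + 9*s) = c + s + 1/(c + 9*s))
(-20*(-101))/j(r(6), 10) - 386/980 = (-20*(-101))/(((1 + 10**2 + 9*(-7)**2 + 10*10*(-7))/(10 + 9*(-7)))) - 386/980 = 2020/(((1 + 100 + 9*49 - 700)/(10 - 63))) - 386*1/980 = 2020/(((1 + 100 + 441 - 700)/(-53))) - 193/490 = 2020/((-1/53*(-158))) - 193/490 = 2020/(158/53) - 193/490 = 2020*(53/158) - 193/490 = 53530/79 - 193/490 = 26214453/38710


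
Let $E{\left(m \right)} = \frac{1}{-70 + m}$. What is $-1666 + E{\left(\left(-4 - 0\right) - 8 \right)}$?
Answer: $- \frac{136613}{82} \approx -1666.0$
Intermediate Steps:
$-1666 + E{\left(\left(-4 - 0\right) - 8 \right)} = -1666 + \frac{1}{-70 - 12} = -1666 + \frac{1}{-82} = -1666 - \frac{1}{82} = - \frac{136613}{82}$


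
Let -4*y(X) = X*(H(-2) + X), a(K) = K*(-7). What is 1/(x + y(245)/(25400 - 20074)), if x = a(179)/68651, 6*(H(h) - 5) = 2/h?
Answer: -8775245424/25372586477 ≈ -0.34586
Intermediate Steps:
H(h) = 5 + 1/(3*h) (H(h) = 5 + (2/h)/6 = 5 + 1/(3*h))
a(K) = -7*K
y(X) = -X*(29/6 + X)/4 (y(X) = -X*((5 + (⅓)/(-2)) + X)/4 = -X*((5 + (⅓)*(-½)) + X)/4 = -X*((5 - ⅙) + X)/4 = -X*(29/6 + X)/4)
x = -1253/68651 (x = -7*179/68651 = -1253*1/68651 = -1253/68651 ≈ -0.018252)
1/(x + y(245)/(25400 - 20074)) = 1/(-1253/68651 + (-1/24*245*(29 + 6*245))/(25400 - 20074)) = 1/(-1253/68651 - 1/24*245*(29 + 1470)/5326) = 1/(-1253/68651 - 1/24*245*1499*(1/5326)) = 1/(-1253/68651 - 367255/24*1/5326) = 1/(-1253/68651 - 367255/127824) = 1/(-25372586477/8775245424) = -8775245424/25372586477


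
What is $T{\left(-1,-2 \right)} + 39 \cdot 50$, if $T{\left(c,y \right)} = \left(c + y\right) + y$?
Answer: $1945$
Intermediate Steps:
$T{\left(c,y \right)} = c + 2 y$
$T{\left(-1,-2 \right)} + 39 \cdot 50 = \left(-1 + 2 \left(-2\right)\right) + 39 \cdot 50 = \left(-1 - 4\right) + 1950 = -5 + 1950 = 1945$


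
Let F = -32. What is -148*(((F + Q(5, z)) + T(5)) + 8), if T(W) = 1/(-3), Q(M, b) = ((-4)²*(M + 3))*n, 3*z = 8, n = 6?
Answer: -330188/3 ≈ -1.1006e+5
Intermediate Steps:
z = 8/3 (z = (⅓)*8 = 8/3 ≈ 2.6667)
Q(M, b) = 288 + 96*M (Q(M, b) = ((-4)²*(M + 3))*6 = (16*(3 + M))*6 = (48 + 16*M)*6 = 288 + 96*M)
T(W) = -⅓
-148*(((F + Q(5, z)) + T(5)) + 8) = -148*(((-32 + (288 + 96*5)) - ⅓) + 8) = -148*(((-32 + (288 + 480)) - ⅓) + 8) = -148*(((-32 + 768) - ⅓) + 8) = -148*((736 - ⅓) + 8) = -148*(2207/3 + 8) = -148*2231/3 = -330188/3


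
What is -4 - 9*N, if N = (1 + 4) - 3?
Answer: -22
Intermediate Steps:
N = 2 (N = 5 - 3 = 2)
-4 - 9*N = -4 - 9*2 = -4 - 18 = -22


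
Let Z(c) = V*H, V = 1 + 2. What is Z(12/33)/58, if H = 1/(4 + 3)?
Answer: 3/406 ≈ 0.0073892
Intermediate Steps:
V = 3
H = ⅐ (H = 1/7 = ⅐ ≈ 0.14286)
Z(c) = 3/7 (Z(c) = 3*(⅐) = 3/7)
Z(12/33)/58 = (3/7)/58 = (1/58)*(3/7) = 3/406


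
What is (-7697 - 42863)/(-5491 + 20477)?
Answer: -25280/7493 ≈ -3.3738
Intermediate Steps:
(-7697 - 42863)/(-5491 + 20477) = -50560/14986 = -50560*1/14986 = -25280/7493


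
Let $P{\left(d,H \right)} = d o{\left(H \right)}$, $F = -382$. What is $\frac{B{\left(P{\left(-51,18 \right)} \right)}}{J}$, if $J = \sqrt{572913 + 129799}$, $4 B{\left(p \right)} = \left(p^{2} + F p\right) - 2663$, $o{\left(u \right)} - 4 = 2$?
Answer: $\frac{207865 \sqrt{175678}}{1405424} \approx 61.992$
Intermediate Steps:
$o{\left(u \right)} = 6$ ($o{\left(u \right)} = 4 + 2 = 6$)
$P{\left(d,H \right)} = 6 d$ ($P{\left(d,H \right)} = d 6 = 6 d$)
$B{\left(p \right)} = - \frac{2663}{4} - \frac{191 p}{2} + \frac{p^{2}}{4}$ ($B{\left(p \right)} = \frac{\left(p^{2} - 382 p\right) - 2663}{4} = \frac{-2663 + p^{2} - 382 p}{4} = - \frac{2663}{4} - \frac{191 p}{2} + \frac{p^{2}}{4}$)
$J = 2 \sqrt{175678}$ ($J = \sqrt{702712} = 2 \sqrt{175678} \approx 838.28$)
$\frac{B{\left(P{\left(-51,18 \right)} \right)}}{J} = \frac{- \frac{2663}{4} - \frac{191 \cdot 6 \left(-51\right)}{2} + \frac{\left(6 \left(-51\right)\right)^{2}}{4}}{2 \sqrt{175678}} = \left(- \frac{2663}{4} - -29223 + \frac{\left(-306\right)^{2}}{4}\right) \frac{\sqrt{175678}}{351356} = \left(- \frac{2663}{4} + 29223 + \frac{1}{4} \cdot 93636\right) \frac{\sqrt{175678}}{351356} = \left(- \frac{2663}{4} + 29223 + 23409\right) \frac{\sqrt{175678}}{351356} = \frac{207865 \frac{\sqrt{175678}}{351356}}{4} = \frac{207865 \sqrt{175678}}{1405424}$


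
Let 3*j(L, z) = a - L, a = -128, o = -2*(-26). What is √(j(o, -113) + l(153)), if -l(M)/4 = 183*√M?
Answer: 2*√(-15 - 549*√17) ≈ 95.469*I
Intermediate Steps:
o = 52
l(M) = -732*√M
j(L, z) = -128/3 - L/3 (j(L, z) = (-128 - L)/3 = -128/3 - L/3)
√(j(o, -113) + l(153)) = √((-128/3 - ⅓*52) - 2196*√17) = √((-128/3 - 52/3) - 2196*√17) = √(-60 - 2196*√17)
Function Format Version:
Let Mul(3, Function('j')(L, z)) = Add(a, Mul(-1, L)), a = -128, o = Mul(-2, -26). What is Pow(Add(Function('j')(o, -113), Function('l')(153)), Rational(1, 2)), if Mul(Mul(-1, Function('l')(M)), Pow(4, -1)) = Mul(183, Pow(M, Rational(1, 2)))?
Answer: Mul(2, Pow(Add(-15, Mul(-549, Pow(17, Rational(1, 2)))), Rational(1, 2))) ≈ Mul(95.469, I)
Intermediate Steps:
o = 52
Function('l')(M) = Mul(-732, Pow(M, Rational(1, 2))) (Function('l')(M) = Mul(-4, Mul(183, Pow(M, Rational(1, 2)))) = Mul(-732, Pow(M, Rational(1, 2))))
Function('j')(L, z) = Add(Rational(-128, 3), Mul(Rational(-1, 3), L)) (Function('j')(L, z) = Mul(Rational(1, 3), Add(-128, Mul(-1, L))) = Add(Rational(-128, 3), Mul(Rational(-1, 3), L)))
Pow(Add(Function('j')(o, -113), Function('l')(153)), Rational(1, 2)) = Pow(Add(Add(Rational(-128, 3), Mul(Rational(-1, 3), 52)), Mul(-732, Pow(153, Rational(1, 2)))), Rational(1, 2)) = Pow(Add(Add(Rational(-128, 3), Rational(-52, 3)), Mul(-732, Mul(3, Pow(17, Rational(1, 2))))), Rational(1, 2)) = Pow(Add(-60, Mul(-2196, Pow(17, Rational(1, 2)))), Rational(1, 2))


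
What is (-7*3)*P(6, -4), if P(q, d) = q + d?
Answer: -42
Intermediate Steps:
P(q, d) = d + q
(-7*3)*P(6, -4) = (-7*3)*(-4 + 6) = -21*2 = -42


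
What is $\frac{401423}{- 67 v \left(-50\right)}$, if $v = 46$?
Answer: $\frac{401423}{154100} \approx 2.6049$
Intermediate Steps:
$\frac{401423}{- 67 v \left(-50\right)} = \frac{401423}{\left(-67\right) 46 \left(-50\right)} = \frac{401423}{\left(-3082\right) \left(-50\right)} = \frac{401423}{154100}$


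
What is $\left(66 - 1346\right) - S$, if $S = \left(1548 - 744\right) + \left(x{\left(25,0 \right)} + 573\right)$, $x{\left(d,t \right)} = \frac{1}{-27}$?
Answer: $- \frac{71738}{27} \approx -2657.0$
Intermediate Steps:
$x{\left(d,t \right)} = - \frac{1}{27}$
$S = \frac{37178}{27}$ ($S = \left(1548 - 744\right) + \left(- \frac{1}{27} + 573\right) = 804 + \frac{15470}{27} = \frac{37178}{27} \approx 1377.0$)
$\left(66 - 1346\right) - S = \left(66 - 1346\right) - \frac{37178}{27} = -1280 - \frac{37178}{27} = - \frac{71738}{27}$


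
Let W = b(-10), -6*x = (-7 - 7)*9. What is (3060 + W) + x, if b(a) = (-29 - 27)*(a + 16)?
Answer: 2745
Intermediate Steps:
x = 21 (x = -(-7 - 7)*9/6 = -(-7)*9/3 = -⅙*(-126) = 21)
b(a) = -896 - 56*a (b(a) = -56*(16 + a) = -896 - 56*a)
W = -336 (W = -896 - 56*(-10) = -896 + 560 = -336)
(3060 + W) + x = (3060 - 336) + 21 = 2724 + 21 = 2745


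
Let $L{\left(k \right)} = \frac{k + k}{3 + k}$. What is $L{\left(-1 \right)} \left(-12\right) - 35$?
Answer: $-23$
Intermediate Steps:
$L{\left(k \right)} = \frac{2 k}{3 + k}$
$L{\left(-1 \right)} \left(-12\right) - 35 = 2 \left(-1\right) \frac{1}{3 - 1} \left(-12\right) - 35 = 2 \left(-1\right) \frac{1}{2} \left(-12\right) - 35 = \left(-1\right) \left(-12\right) - 35 = 12 - 35 = -23$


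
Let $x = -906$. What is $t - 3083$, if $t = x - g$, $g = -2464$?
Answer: $-1525$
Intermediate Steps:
$t = 1558$ ($t = -906 - -2464 = -906 + 2464 = 1558$)
$t - 3083 = 1558 - 3083 = -1525$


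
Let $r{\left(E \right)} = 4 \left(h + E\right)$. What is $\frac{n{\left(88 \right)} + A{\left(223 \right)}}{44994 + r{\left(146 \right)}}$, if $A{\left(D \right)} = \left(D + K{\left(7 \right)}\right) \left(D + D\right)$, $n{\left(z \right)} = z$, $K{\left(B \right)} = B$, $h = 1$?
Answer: $\frac{51334}{22791} \approx 2.2524$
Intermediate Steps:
$A{\left(D \right)} = 2 D \left(7 + D\right)$ ($A{\left(D \right)} = \left(D + 7\right) \left(D + D\right) = \left(7 + D\right) 2 D = 2 D \left(7 + D\right)$)
$r{\left(E \right)} = 4 + 4 E$ ($r{\left(E \right)} = 4 \left(1 + E\right) = 4 + 4 E$)
$\frac{n{\left(88 \right)} + A{\left(223 \right)}}{44994 + r{\left(146 \right)}} = \frac{88 + 2 \cdot 223 \left(7 + 223\right)}{44994 + \left(4 + 4 \cdot 146\right)} = \frac{88 + 2 \cdot 223 \cdot 230}{44994 + \left(4 + 584\right)} = \frac{88 + 102580}{44994 + 588} = \frac{102668}{45582} = 102668 \cdot \frac{1}{45582} = \frac{51334}{22791}$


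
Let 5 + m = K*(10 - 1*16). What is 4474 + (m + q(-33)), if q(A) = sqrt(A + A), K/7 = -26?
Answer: 5561 + I*sqrt(66) ≈ 5561.0 + 8.124*I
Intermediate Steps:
K = -182 (K = 7*(-26) = -182)
q(A) = sqrt(2)*sqrt(A) (q(A) = sqrt(2*A) = sqrt(2)*sqrt(A))
m = 1087 (m = -5 - 182*(10 - 1*16) = -5 - 182*(10 - 16) = -5 - 182*(-6) = -5 + 1092 = 1087)
4474 + (m + q(-33)) = 4474 + (1087 + sqrt(2)*sqrt(-33)) = 4474 + (1087 + sqrt(2)*(I*sqrt(33))) = 4474 + (1087 + I*sqrt(66)) = 5561 + I*sqrt(66)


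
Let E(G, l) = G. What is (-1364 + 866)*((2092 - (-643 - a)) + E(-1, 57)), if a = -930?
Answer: -898392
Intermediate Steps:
(-1364 + 866)*((2092 - (-643 - a)) + E(-1, 57)) = (-1364 + 866)*((2092 - (-643 - 1*(-930))) - 1) = -498*((2092 - (-643 + 930)) - 1) = -498*((2092 - 1*287) - 1) = -498*((2092 - 287) - 1) = -498*(1805 - 1) = -498*1804 = -898392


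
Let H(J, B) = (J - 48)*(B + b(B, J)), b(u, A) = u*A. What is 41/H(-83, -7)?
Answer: -1/1834 ≈ -0.00054526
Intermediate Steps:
b(u, A) = A*u
H(J, B) = (-48 + J)*(B + B*J) (H(J, B) = (J - 48)*(B + J*B) = (-48 + J)*(B + B*J))
41/H(-83, -7) = 41/((-7*(-48 + (-83)² - 47*(-83)))) = 41/((-7*(-48 + 6889 + 3901))) = 41/((-7*10742)) = 41/(-75194) = 41*(-1/75194) = -1/1834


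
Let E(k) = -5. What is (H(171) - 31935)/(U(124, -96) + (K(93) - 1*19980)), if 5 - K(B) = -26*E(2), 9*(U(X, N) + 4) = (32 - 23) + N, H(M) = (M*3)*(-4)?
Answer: 101961/60356 ≈ 1.6893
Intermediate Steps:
H(M) = -12*M (H(M) = (3*M)*(-4) = -12*M)
U(X, N) = -3 + N/9 (U(X, N) = -4 + ((32 - 23) + N)/9 = -4 + (9 + N)/9 = -4 + (1 + N/9) = -3 + N/9)
K(B) = -125 (K(B) = 5 - (-26)*(-5) = 5 - 1*130 = 5 - 130 = -125)
(H(171) - 31935)/(U(124, -96) + (K(93) - 1*19980)) = (-12*171 - 31935)/((-3 + (1/9)*(-96)) + (-125 - 1*19980)) = (-2052 - 31935)/((-3 - 32/3) + (-125 - 19980)) = -33987/(-41/3 - 20105) = -33987/(-60356/3) = -33987*(-3/60356) = 101961/60356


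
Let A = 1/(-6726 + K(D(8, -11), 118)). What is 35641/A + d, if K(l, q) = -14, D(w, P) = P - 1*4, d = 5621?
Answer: -240214719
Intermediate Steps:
D(w, P) = -4 + P (D(w, P) = P - 4 = -4 + P)
A = -1/6740 (A = 1/(-6726 - 14) = 1/(-6740) = -1/6740 ≈ -0.00014837)
35641/A + d = 35641/(-1/6740) + 5621 = 35641*(-6740) + 5621 = -240220340 + 5621 = -240214719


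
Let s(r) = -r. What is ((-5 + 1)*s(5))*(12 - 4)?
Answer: 160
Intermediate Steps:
((-5 + 1)*s(5))*(12 - 4) = ((-5 + 1)*(-1*5))*(12 - 4) = -4*(-5)*8 = 20*8 = 160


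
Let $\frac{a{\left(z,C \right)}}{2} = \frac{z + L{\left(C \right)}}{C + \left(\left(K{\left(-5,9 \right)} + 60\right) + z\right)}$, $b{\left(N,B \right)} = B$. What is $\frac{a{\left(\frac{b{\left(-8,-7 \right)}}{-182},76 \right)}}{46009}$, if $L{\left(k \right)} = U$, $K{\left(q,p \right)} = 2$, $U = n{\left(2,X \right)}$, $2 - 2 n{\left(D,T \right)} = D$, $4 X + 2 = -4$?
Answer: $\frac{2}{165126301} \approx 1.2112 \cdot 10^{-8}$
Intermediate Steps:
$X = - \frac{3}{2}$ ($X = - \frac{1}{2} + \frac{1}{4} \left(-4\right) = - \frac{1}{2} - 1 = - \frac{3}{2} \approx -1.5$)
$n{\left(D,T \right)} = 1 - \frac{D}{2}$
$U = 0$ ($U = 1 - 1 = 0$)
$L{\left(k \right)} = 0$
$a{\left(z,C \right)} = \frac{2 z}{62 + C + z}$ ($a{\left(z,C \right)} = 2 \frac{z + 0}{C + \left(\left(2 + 60\right) + z\right)} = 2 \frac{z}{C + \left(62 + z\right)} = 2 \frac{z}{62 + C + z} = \frac{2 z}{62 + C + z}$)
$\frac{a{\left(\frac{b{\left(-8,-7 \right)}}{-182},76 \right)}}{46009} = \frac{2 \left(- \frac{7}{-182}\right) \frac{1}{62 + 76 - \frac{7}{-182}}}{46009} = \frac{2 \left(\left(-7\right) \left(- \frac{1}{182}\right)\right)}{62 + 76 - - \frac{1}{26}} \cdot \frac{1}{46009} = 2 \cdot \frac{1}{26} \frac{1}{62 + 76 + \frac{1}{26}} \cdot \frac{1}{46009} = 2 \cdot \frac{1}{26} \frac{1}{\frac{3589}{26}} \cdot \frac{1}{46009} = 2 \cdot \frac{1}{26} \cdot \frac{26}{3589} \cdot \frac{1}{46009} = \frac{2}{3589} \cdot \frac{1}{46009} = \frac{2}{165126301}$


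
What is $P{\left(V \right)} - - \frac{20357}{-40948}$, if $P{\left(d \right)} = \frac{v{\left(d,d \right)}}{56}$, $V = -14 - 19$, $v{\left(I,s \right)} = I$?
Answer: $- \frac{622819}{573272} \approx -1.0864$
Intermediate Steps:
$V = -33$ ($V = -14 - 19 = -33$)
$P{\left(d \right)} = \frac{d}{56}$
$P{\left(V \right)} - - \frac{20357}{-40948} = \frac{1}{56} \left(-33\right) - - \frac{20357}{-40948} = - \frac{33}{56} - \left(-20357\right) \left(- \frac{1}{40948}\right) = - \frac{33}{56} - \frac{20357}{40948} = - \frac{622819}{573272}$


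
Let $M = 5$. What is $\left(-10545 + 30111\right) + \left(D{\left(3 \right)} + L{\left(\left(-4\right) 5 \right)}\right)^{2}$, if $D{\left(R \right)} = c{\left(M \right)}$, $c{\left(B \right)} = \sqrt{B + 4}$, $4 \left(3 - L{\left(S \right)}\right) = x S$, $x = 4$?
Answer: $20242$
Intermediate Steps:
$L{\left(S \right)} = 3 - S$ ($L{\left(S \right)} = 3 - \frac{4 S}{4} = 3 - S$)
$c{\left(B \right)} = \sqrt{4 + B}$
$D{\left(R \right)} = 3$ ($D{\left(R \right)} = \sqrt{4 + 5} = \sqrt{9} = 3$)
$\left(-10545 + 30111\right) + \left(D{\left(3 \right)} + L{\left(\left(-4\right) 5 \right)}\right)^{2} = \left(-10545 + 30111\right) + \left(3 - \left(-3 - 20\right)\right)^{2} = 19566 + \left(3 + \left(3 - -20\right)\right)^{2} = 19566 + \left(3 + \left(3 + 20\right)\right)^{2} = 19566 + \left(3 + 23\right)^{2} = 19566 + 26^{2} = 19566 + 676 = 20242$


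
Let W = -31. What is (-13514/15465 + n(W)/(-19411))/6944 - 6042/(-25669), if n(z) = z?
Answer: 94646553091513/402313730794080 ≈ 0.23526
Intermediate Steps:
(-13514/15465 + n(W)/(-19411))/6944 - 6042/(-25669) = (-13514/15465 - 31/(-19411))/6944 - 6042/(-25669) = (-13514*1/15465 - 31*(-1/19411))*(1/6944) - 6042*(-1/25669) = (-13514/15465 + 31/19411)*(1/6944) + 318/1351 = -261840839/300191115*1/6944 + 318/1351 = -261840839/2084527102560 + 318/1351 = 94646553091513/402313730794080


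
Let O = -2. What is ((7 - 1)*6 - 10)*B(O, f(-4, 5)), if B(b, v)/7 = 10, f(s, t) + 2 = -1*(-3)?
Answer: 1820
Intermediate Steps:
f(s, t) = 1 (f(s, t) = -2 - 1*(-3) = -2 + 3 = 1)
B(b, v) = 70 (B(b, v) = 7*10 = 70)
((7 - 1)*6 - 10)*B(O, f(-4, 5)) = ((7 - 1)*6 - 10)*70 = (6*6 - 10)*70 = (36 - 10)*70 = 26*70 = 1820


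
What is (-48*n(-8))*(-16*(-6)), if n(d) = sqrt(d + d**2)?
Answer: -9216*sqrt(14) ≈ -34483.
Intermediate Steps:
(-48*n(-8))*(-16*(-6)) = (-48*2*sqrt(14))*(-16*(-6)) = -48*2*sqrt(14)*96 = -96*sqrt(14)*96 = -9216*sqrt(14)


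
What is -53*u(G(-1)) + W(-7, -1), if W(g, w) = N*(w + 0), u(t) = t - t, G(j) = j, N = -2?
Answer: 2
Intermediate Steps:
u(t) = 0
W(g, w) = -2*w (W(g, w) = -2*(w + 0) = -2*w)
-53*u(G(-1)) + W(-7, -1) = -53*0 - 2*(-1) = 0 + 2 = 2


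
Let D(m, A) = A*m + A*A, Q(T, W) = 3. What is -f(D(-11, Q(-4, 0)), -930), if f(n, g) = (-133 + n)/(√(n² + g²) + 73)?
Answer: -11461/860147 + 942*√24041/860147 ≈ 0.15648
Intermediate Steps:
D(m, A) = A² + A*m (D(m, A) = A*m + A² = A² + A*m)
f(n, g) = (-133 + n)/(73 + √(g² + n²)) (f(n, g) = (-133 + n)/(√(g² + n²) + 73) = (-133 + n)/(73 + √(g² + n²)))
-f(D(-11, Q(-4, 0)), -930) = -(-133 + 3*(3 - 11))/(73 + √((-930)² + (3*(3 - 11))²)) = -(-133 + 3*(-8))/(73 + √(864900 + (3*(-8))²)) = -(-133 - 24)/(73 + √(864900 + (-24)²)) = -(-157)/(73 + √(864900 + 576)) = -(-157)/(73 + √865476) = -(-157)/(73 + 6*√24041) = 157/(73 + 6*√24041)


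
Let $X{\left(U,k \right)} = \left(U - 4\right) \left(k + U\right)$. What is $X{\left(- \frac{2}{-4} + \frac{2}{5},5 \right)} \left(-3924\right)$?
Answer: $\frac{1794249}{25} \approx 71770.0$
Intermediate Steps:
$X{\left(U,k \right)} = \left(-4 + U\right) \left(U + k\right)$
$X{\left(- \frac{2}{-4} + \frac{2}{5},5 \right)} \left(-3924\right) = \left(\left(- \frac{2}{-4} + \frac{2}{5}\right)^{2} - 4 \left(- \frac{2}{-4} + \frac{2}{5}\right) - 20 + \left(- \frac{2}{-4} + \frac{2}{5}\right) 5\right) \left(-3924\right) = \left(\left(\left(-2\right) \left(- \frac{1}{4}\right) + 2 \cdot \frac{1}{5}\right)^{2} - 4 \left(\left(-2\right) \left(- \frac{1}{4}\right) + 2 \cdot \frac{1}{5}\right) - 20 + \left(\left(-2\right) \left(- \frac{1}{4}\right) + 2 \cdot \frac{1}{5}\right) 5\right) \left(-3924\right) = \left(\left(\frac{1}{2} + \frac{2}{5}\right)^{2} - 4 \left(\frac{1}{2} + \frac{2}{5}\right) - 20 + \left(\frac{1}{2} + \frac{2}{5}\right) 5\right) \left(-3924\right) = \left(\left(\frac{9}{10}\right)^{2} - \frac{18}{5} - 20 + \frac{9}{10} \cdot 5\right) \left(-3924\right) = \left(\frac{81}{100} - \frac{18}{5} - 20 + \frac{9}{2}\right) \left(-3924\right) = \left(- \frac{1829}{100}\right) \left(-3924\right) = \frac{1794249}{25}$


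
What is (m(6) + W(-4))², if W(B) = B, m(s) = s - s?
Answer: 16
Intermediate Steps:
m(s) = 0
(m(6) + W(-4))² = (0 - 4)² = (-4)² = 16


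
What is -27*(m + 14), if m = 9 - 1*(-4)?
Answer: -729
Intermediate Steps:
m = 13 (m = 9 + 4 = 13)
-27*(m + 14) = -27*(13 + 14) = -27*27 = -729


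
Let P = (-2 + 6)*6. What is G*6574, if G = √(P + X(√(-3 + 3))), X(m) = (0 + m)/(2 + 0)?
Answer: 13148*√6 ≈ 32206.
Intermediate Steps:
X(m) = m/2
P = 24 (P = 4*6 = 24)
G = 2*√6 (G = √(24 + √(-3 + 3)/2) = √(24 + √0/2) = √(24 + (½)*0) = √(24 + 0) = √24 = 2*√6 ≈ 4.8990)
G*6574 = (2*√6)*6574 = 13148*√6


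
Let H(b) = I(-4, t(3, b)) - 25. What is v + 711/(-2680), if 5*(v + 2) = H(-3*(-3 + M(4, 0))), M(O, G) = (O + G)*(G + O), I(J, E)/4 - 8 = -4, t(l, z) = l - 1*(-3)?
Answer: -2179/536 ≈ -4.0653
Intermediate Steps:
t(l, z) = 3 + l (t(l, z) = l + 3 = 3 + l)
I(J, E) = 16 (I(J, E) = 32 + 4*(-4) = 32 - 16 = 16)
M(O, G) = (G + O)**2 (M(O, G) = (G + O)*(G + O) = (G + O)**2)
H(b) = -9 (H(b) = 16 - 25 = -9)
v = -19/5 (v = -2 + (1/5)*(-9) = -2 - 9/5 = -19/5 ≈ -3.8000)
v + 711/(-2680) = -19/5 + 711/(-2680) = -19/5 + 711*(-1/2680) = -19/5 - 711/2680 = -2179/536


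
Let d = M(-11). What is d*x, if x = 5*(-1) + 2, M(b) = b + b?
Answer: 66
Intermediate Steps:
M(b) = 2*b
x = -3 (x = -5 + 2 = -3)
d = -22 (d = 2*(-11) = -22)
d*x = -22*(-3) = 66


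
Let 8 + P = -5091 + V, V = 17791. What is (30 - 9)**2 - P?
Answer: -12251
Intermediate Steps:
P = 12692 (P = -8 + (-5091 + 17791) = -8 + 12700 = 12692)
(30 - 9)**2 - P = (30 - 9)**2 - 1*12692 = 21**2 - 12692 = 441 - 12692 = -12251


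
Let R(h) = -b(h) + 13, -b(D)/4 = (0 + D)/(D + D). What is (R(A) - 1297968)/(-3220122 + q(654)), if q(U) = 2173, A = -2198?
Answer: 1297953/3217949 ≈ 0.40335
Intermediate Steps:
b(D) = -2 (b(D) = -4*(0 + D)/(D + D) = -4*D/(2*D) = -4*D*1/(2*D) = -4*1/2 = -2)
R(h) = 15 (R(h) = -1*(-2) + 13 = 2 + 13 = 15)
(R(A) - 1297968)/(-3220122 + q(654)) = (15 - 1297968)/(-3220122 + 2173) = -1297953/(-3217949) = -1297953*(-1/3217949) = 1297953/3217949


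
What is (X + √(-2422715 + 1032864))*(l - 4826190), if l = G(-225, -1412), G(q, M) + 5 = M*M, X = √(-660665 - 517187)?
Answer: 2832451*I*(-√1389851 - 2*√294463) ≈ -6.4133e+9*I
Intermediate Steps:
X = 2*I*√294463 (X = √(-1177852) = 2*I*√294463 ≈ 1085.3*I)
G(q, M) = -5 + M² (G(q, M) = -5 + M*M = -5 + M²)
l = 1993739 (l = -5 + (-1412)² = -5 + 1993744 = 1993739)
(X + √(-2422715 + 1032864))*(l - 4826190) = (2*I*√294463 + √(-2422715 + 1032864))*(1993739 - 4826190) = (2*I*√294463 + √(-1389851))*(-2832451) = (2*I*√294463 + I*√1389851)*(-2832451) = (I*√1389851 + 2*I*√294463)*(-2832451) = -5664902*I*√294463 - 2832451*I*√1389851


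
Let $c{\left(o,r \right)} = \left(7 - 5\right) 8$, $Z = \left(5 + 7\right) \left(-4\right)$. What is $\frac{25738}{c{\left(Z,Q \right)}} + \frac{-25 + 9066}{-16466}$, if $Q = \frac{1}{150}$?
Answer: $\frac{105914313}{65864} \approx 1608.1$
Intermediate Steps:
$Z = -48$ ($Z = 12 \left(-4\right) = -48$)
$Q = \frac{1}{150} \approx 0.0066667$
$c{\left(o,r \right)} = 16$ ($c{\left(o,r \right)} = 2 \cdot 8 = 16$)
$\frac{25738}{c{\left(Z,Q \right)}} + \frac{-25 + 9066}{-16466} = \frac{25738}{16} + \frac{-25 + 9066}{-16466} = 25738 \cdot \frac{1}{16} + 9041 \left(- \frac{1}{16466}\right) = \frac{12869}{8} - \frac{9041}{16466} = \frac{105914313}{65864}$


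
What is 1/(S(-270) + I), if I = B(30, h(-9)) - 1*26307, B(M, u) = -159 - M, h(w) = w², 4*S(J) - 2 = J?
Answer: -1/26563 ≈ -3.7646e-5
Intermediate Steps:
S(J) = ½ + J/4
I = -26496 (I = (-159 - 1*30) - 1*26307 = (-159 - 30) - 26307 = -189 - 26307 = -26496)
1/(S(-270) + I) = 1/((½ + (¼)*(-270)) - 26496) = 1/((½ - 135/2) - 26496) = 1/(-67 - 26496) = 1/(-26563) = -1/26563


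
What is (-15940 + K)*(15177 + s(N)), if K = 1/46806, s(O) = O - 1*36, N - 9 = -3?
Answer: -3766996489311/15602 ≈ -2.4144e+8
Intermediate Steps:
N = 6 (N = 9 - 3 = 6)
s(O) = -36 + O (s(O) = O - 36 = -36 + O)
K = 1/46806 ≈ 2.1365e-5
(-15940 + K)*(15177 + s(N)) = (-15940 + 1/46806)*(15177 + (-36 + 6)) = -746087639*(15177 - 30)/46806 = -746087639/46806*15147 = -3766996489311/15602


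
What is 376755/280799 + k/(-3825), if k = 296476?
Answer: -81809076449/1074056175 ≈ -76.168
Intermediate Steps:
376755/280799 + k/(-3825) = 376755/280799 + 296476/(-3825) = 376755*(1/280799) + 296476*(-1/3825) = 376755/280799 - 296476/3825 = -81809076449/1074056175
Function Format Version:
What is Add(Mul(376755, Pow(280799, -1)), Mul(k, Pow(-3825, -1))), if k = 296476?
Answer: Rational(-81809076449, 1074056175) ≈ -76.168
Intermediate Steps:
Add(Mul(376755, Pow(280799, -1)), Mul(k, Pow(-3825, -1))) = Add(Mul(376755, Pow(280799, -1)), Mul(296476, Pow(-3825, -1))) = Add(Mul(376755, Rational(1, 280799)), Mul(296476, Rational(-1, 3825))) = Add(Rational(376755, 280799), Rational(-296476, 3825)) = Rational(-81809076449, 1074056175)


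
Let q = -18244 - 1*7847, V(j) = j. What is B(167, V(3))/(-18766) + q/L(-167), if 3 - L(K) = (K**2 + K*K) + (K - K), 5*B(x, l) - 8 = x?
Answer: 487671581/1046673650 ≈ 0.46593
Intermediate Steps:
q = -26091 (q = -18244 - 7847 = -26091)
B(x, l) = 8/5 + x/5
L(K) = 3 - 2*K**2 (L(K) = 3 - ((K**2 + K*K) + (K - K)) = 3 - ((K**2 + K**2) + 0) = 3 - (2*K**2 + 0) = 3 - 2*K**2)
B(167, V(3))/(-18766) + q/L(-167) = (8/5 + (1/5)*167)/(-18766) - 26091/(3 - 2*(-167)**2) = (8/5 + 167/5)*(-1/18766) - 26091/(3 - 2*27889) = 35*(-1/18766) - 26091/(3 - 55778) = -35/18766 - 26091/(-55775) = -35/18766 - 26091*(-1/55775) = -35/18766 + 26091/55775 = 487671581/1046673650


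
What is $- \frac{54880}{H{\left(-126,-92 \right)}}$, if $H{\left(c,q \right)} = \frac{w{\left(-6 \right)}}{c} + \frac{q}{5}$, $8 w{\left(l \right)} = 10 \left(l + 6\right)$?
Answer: $\frac{68600}{23} \approx 2982.6$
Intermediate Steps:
$w{\left(l \right)} = \frac{15}{2} + \frac{5 l}{4}$ ($w{\left(l \right)} = \frac{10 \left(l + 6\right)}{8} = \frac{10 \left(6 + l\right)}{8} = \frac{60 + 10 l}{8} = \frac{15}{2} + \frac{5 l}{4}$)
$H{\left(c,q \right)} = \frac{q}{5}$ ($H{\left(c,q \right)} = \frac{\frac{15}{2} + \frac{5}{4} \left(-6\right)}{c} + \frac{q}{5} = \frac{\frac{15}{2} - \frac{15}{2}}{c} + q \frac{1}{5} = \frac{0}{c} + \frac{q}{5} = 0 + \frac{q}{5} = \frac{q}{5}$)
$- \frac{54880}{H{\left(-126,-92 \right)}} = - \frac{54880}{\frac{1}{5} \left(-92\right)} = - \frac{54880}{- \frac{92}{5}} = \left(-54880\right) \left(- \frac{5}{92}\right) = \frac{68600}{23}$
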